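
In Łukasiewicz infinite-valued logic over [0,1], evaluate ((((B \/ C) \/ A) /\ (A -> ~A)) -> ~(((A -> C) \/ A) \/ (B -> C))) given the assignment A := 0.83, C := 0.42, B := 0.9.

0.83

(B \/ C) = max(0.9, 0.42) = 0.9
((B \/ C) \/ A) = max(0.9, 0.83) = 0.9
~A: Łukasiewicz ¬ gives 1 − 0.83 = 0.17
(A -> ~A): min(1, 1 − 0.83 + 0.17) = 0.34
(((B \/ C) \/ A) /\ (A -> ~A)) = min(0.9, 0.34) = 0.34
(A -> C): min(1, 1 − 0.83 + 0.42) = 0.59
((A -> C) \/ A) = max(0.59, 0.83) = 0.83
(B -> C): min(1, 1 − 0.9 + 0.42) = 0.52
(((A -> C) \/ A) \/ (B -> C)) = max(0.83, 0.52) = 0.83
~(((A -> C) \/ A) \/ (B -> C)): Łukasiewicz ¬ gives 1 − 0.83 = 0.17
((((B \/ C) \/ A) /\ (A -> ~A)) -> ~(((A -> C) \/ A) \/ (B -> C))): min(1, 1 − 0.34 + 0.17) = 0.83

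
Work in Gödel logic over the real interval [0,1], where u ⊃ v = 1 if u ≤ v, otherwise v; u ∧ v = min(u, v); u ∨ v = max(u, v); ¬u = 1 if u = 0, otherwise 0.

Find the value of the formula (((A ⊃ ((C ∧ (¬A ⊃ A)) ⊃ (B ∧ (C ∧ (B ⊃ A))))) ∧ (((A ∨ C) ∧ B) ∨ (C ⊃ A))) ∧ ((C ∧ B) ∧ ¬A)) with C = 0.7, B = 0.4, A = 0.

0.40

¬A: Gödel ¬ of 0 = 1 (operand is 0)
(¬A ⊃ A): 1 > 0, so result = 0
(C ∧ (¬A ⊃ A)) = min(0.7, 0) = 0
(B ⊃ A): 0.4 > 0, so result = 0
(C ∧ (B ⊃ A)) = min(0.7, 0) = 0
(B ∧ (C ∧ (B ⊃ A))) = min(0.4, 0) = 0
((C ∧ (¬A ⊃ A)) ⊃ (B ∧ (C ∧ (B ⊃ A)))): 0 ≤ 0, so result = 1
(A ⊃ ((C ∧ (¬A ⊃ A)) ⊃ (B ∧ (C ∧ (B ⊃ A))))): 0 ≤ 1, so result = 1
(A ∨ C) = max(0, 0.7) = 0.7
((A ∨ C) ∧ B) = min(0.7, 0.4) = 0.4
(C ⊃ A): 0.7 > 0, so result = 0
(((A ∨ C) ∧ B) ∨ (C ⊃ A)) = max(0.4, 0) = 0.4
((A ⊃ ((C ∧ (¬A ⊃ A)) ⊃ (B ∧ (C ∧ (B ⊃ A))))) ∧ (((A ∨ C) ∧ B) ∨ (C ⊃ A))) = min(1, 0.4) = 0.4
(C ∧ B) = min(0.7, 0.4) = 0.4
¬A: Gödel ¬ of 0 = 1 (operand is 0)
((C ∧ B) ∧ ¬A) = min(0.4, 1) = 0.4
(((A ⊃ ((C ∧ (¬A ⊃ A)) ⊃ (B ∧ (C ∧ (B ⊃ A))))) ∧ (((A ∨ C) ∧ B) ∨ (C ⊃ A))) ∧ ((C ∧ B) ∧ ¬A)) = min(0.4, 0.4) = 0.4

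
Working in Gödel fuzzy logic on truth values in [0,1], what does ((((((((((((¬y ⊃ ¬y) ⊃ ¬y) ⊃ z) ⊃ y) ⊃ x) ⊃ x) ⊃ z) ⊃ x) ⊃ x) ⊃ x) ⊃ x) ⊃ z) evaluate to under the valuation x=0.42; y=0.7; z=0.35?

0.35

¬y: Gödel ¬ of 0.7 = 0 (operand ≠ 0)
¬y: Gödel ¬ of 0.7 = 0 (operand ≠ 0)
(¬y ⊃ ¬y): 0 ≤ 0, so result = 1
¬y: Gödel ¬ of 0.7 = 0 (operand ≠ 0)
((¬y ⊃ ¬y) ⊃ ¬y): 1 > 0, so result = 0
(((¬y ⊃ ¬y) ⊃ ¬y) ⊃ z): 0 ≤ 0.35, so result = 1
((((¬y ⊃ ¬y) ⊃ ¬y) ⊃ z) ⊃ y): 1 > 0.7, so result = 0.7
(((((¬y ⊃ ¬y) ⊃ ¬y) ⊃ z) ⊃ y) ⊃ x): 0.7 > 0.42, so result = 0.42
((((((¬y ⊃ ¬y) ⊃ ¬y) ⊃ z) ⊃ y) ⊃ x) ⊃ x): 0.42 ≤ 0.42, so result = 1
(((((((¬y ⊃ ¬y) ⊃ ¬y) ⊃ z) ⊃ y) ⊃ x) ⊃ x) ⊃ z): 1 > 0.35, so result = 0.35
((((((((¬y ⊃ ¬y) ⊃ ¬y) ⊃ z) ⊃ y) ⊃ x) ⊃ x) ⊃ z) ⊃ x): 0.35 ≤ 0.42, so result = 1
(((((((((¬y ⊃ ¬y) ⊃ ¬y) ⊃ z) ⊃ y) ⊃ x) ⊃ x) ⊃ z) ⊃ x) ⊃ x): 1 > 0.42, so result = 0.42
((((((((((¬y ⊃ ¬y) ⊃ ¬y) ⊃ z) ⊃ y) ⊃ x) ⊃ x) ⊃ z) ⊃ x) ⊃ x) ⊃ x): 0.42 ≤ 0.42, so result = 1
(((((((((((¬y ⊃ ¬y) ⊃ ¬y) ⊃ z) ⊃ y) ⊃ x) ⊃ x) ⊃ z) ⊃ x) ⊃ x) ⊃ x) ⊃ x): 1 > 0.42, so result = 0.42
((((((((((((¬y ⊃ ¬y) ⊃ ¬y) ⊃ z) ⊃ y) ⊃ x) ⊃ x) ⊃ z) ⊃ x) ⊃ x) ⊃ x) ⊃ x) ⊃ z): 0.42 > 0.35, so result = 0.35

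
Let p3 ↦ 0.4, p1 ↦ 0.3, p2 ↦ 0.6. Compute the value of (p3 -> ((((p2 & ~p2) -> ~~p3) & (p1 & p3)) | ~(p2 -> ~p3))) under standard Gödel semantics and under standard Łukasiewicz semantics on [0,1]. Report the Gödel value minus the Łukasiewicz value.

Gödel evaluation:
  ~p2: Gödel ¬ of 0.6 = 0 (operand ≠ 0)
  (p2 & ~p2) = min(0.6, 0) = 0
  ~p3: Gödel ¬ of 0.4 = 0 (operand ≠ 0)
  ~~p3: Gödel ¬ of 0 = 1 (operand is 0)
  ((p2 & ~p2) -> ~~p3): 0 ≤ 1, so result = 1
  (p1 & p3) = min(0.3, 0.4) = 0.3
  (((p2 & ~p2) -> ~~p3) & (p1 & p3)) = min(1, 0.3) = 0.3
  ~p3: Gödel ¬ of 0.4 = 0 (operand ≠ 0)
  (p2 -> ~p3): 0.6 > 0, so result = 0
  ~(p2 -> ~p3): Gödel ¬ of 0 = 1 (operand is 0)
  ((((p2 & ~p2) -> ~~p3) & (p1 & p3)) | ~(p2 -> ~p3)) = max(0.3, 1) = 1
  (p3 -> ((((p2 & ~p2) -> ~~p3) & (p1 & p3)) | ~(p2 -> ~p3))): 0.4 ≤ 1, so result = 1
  Gödel value = 1
Łukasiewicz evaluation:
  ~p2: Łukasiewicz ¬ gives 1 − 0.6 = 0.4
  (p2 & ~p2) = min(0.6, 0.4) = 0.4
  ~p3: Łukasiewicz ¬ gives 1 − 0.4 = 0.6
  ~~p3: Łukasiewicz ¬ gives 1 − 0.6 = 0.4
  ((p2 & ~p2) -> ~~p3): min(1, 1 − 0.4 + 0.4) = 1
  (p1 & p3) = min(0.3, 0.4) = 0.3
  (((p2 & ~p2) -> ~~p3) & (p1 & p3)) = min(1, 0.3) = 0.3
  ~p3: Łukasiewicz ¬ gives 1 − 0.4 = 0.6
  (p2 -> ~p3): min(1, 1 − 0.6 + 0.6) = 1
  ~(p2 -> ~p3): Łukasiewicz ¬ gives 1 − 1 = 0
  ((((p2 & ~p2) -> ~~p3) & (p1 & p3)) | ~(p2 -> ~p3)) = max(0.3, 0) = 0.3
  (p3 -> ((((p2 & ~p2) -> ~~p3) & (p1 & p3)) | ~(p2 -> ~p3))): min(1, 1 − 0.4 + 0.3) = 0.9
  Łukasiewicz value = 0.9
Difference: 1 − 0.9 = 0.10

0.10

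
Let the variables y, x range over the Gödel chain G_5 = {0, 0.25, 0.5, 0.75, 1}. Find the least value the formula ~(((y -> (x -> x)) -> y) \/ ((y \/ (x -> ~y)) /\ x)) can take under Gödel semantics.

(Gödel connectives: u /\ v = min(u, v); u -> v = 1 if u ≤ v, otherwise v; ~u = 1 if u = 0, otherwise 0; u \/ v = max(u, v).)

0.00

The minimum is attained at y = 0, x = 0.25:
  (x -> x): 0.25 ≤ 0.25, so result = 1
  (y -> (x -> x)): 0 ≤ 1, so result = 1
  ((y -> (x -> x)) -> y): 1 > 0, so result = 0
  ~y: Gödel ¬ of 0 = 1 (operand is 0)
  (x -> ~y): 0.25 ≤ 1, so result = 1
  (y \/ (x -> ~y)) = max(0, 1) = 1
  ((y \/ (x -> ~y)) /\ x) = min(1, 0.25) = 0.25
  (((y -> (x -> x)) -> y) \/ ((y \/ (x -> ~y)) /\ x)) = max(0, 0.25) = 0.25
  ~(((y -> (x -> x)) -> y) \/ ((y \/ (x -> ~y)) /\ x)): Gödel ¬ of 0.25 = 0 (operand ≠ 0)
Checking all 25 assignments confirms none give a value below 0.00.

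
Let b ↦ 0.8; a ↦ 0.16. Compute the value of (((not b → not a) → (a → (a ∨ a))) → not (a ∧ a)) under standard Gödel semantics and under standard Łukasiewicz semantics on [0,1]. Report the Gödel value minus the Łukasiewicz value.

-0.84

Gödel evaluation:
  not b: Gödel ¬ of 0.8 = 0 (operand ≠ 0)
  not a: Gödel ¬ of 0.16 = 0 (operand ≠ 0)
  (not b → not a): 0 ≤ 0, so result = 1
  (a ∨ a) = max(0.16, 0.16) = 0.16
  (a → (a ∨ a)): 0.16 ≤ 0.16, so result = 1
  ((not b → not a) → (a → (a ∨ a))): 1 ≤ 1, so result = 1
  (a ∧ a) = min(0.16, 0.16) = 0.16
  not (a ∧ a): Gödel ¬ of 0.16 = 0 (operand ≠ 0)
  (((not b → not a) → (a → (a ∨ a))) → not (a ∧ a)): 1 > 0, so result = 0
  Gödel value = 0
Łukasiewicz evaluation:
  not b: Łukasiewicz ¬ gives 1 − 0.8 = 0.2
  not a: Łukasiewicz ¬ gives 1 − 0.16 = 0.84
  (not b → not a): min(1, 1 − 0.2 + 0.84) = 1
  (a ∨ a) = max(0.16, 0.16) = 0.16
  (a → (a ∨ a)): min(1, 1 − 0.16 + 0.16) = 1
  ((not b → not a) → (a → (a ∨ a))): min(1, 1 − 1 + 1) = 1
  (a ∧ a) = min(0.16, 0.16) = 0.16
  not (a ∧ a): Łukasiewicz ¬ gives 1 − 0.16 = 0.84
  (((not b → not a) → (a → (a ∨ a))) → not (a ∧ a)): min(1, 1 − 1 + 0.84) = 0.84
  Łukasiewicz value = 0.84
Difference: 0 − 0.84 = -0.84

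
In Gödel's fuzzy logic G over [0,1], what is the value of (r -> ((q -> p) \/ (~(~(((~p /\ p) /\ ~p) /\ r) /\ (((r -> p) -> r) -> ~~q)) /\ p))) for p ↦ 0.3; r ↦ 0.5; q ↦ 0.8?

0.30

(q -> p): 0.8 > 0.3, so result = 0.3
~p: Gödel ¬ of 0.3 = 0 (operand ≠ 0)
(~p /\ p) = min(0, 0.3) = 0
~p: Gödel ¬ of 0.3 = 0 (operand ≠ 0)
((~p /\ p) /\ ~p) = min(0, 0) = 0
(((~p /\ p) /\ ~p) /\ r) = min(0, 0.5) = 0
~(((~p /\ p) /\ ~p) /\ r): Gödel ¬ of 0 = 1 (operand is 0)
(r -> p): 0.5 > 0.3, so result = 0.3
((r -> p) -> r): 0.3 ≤ 0.5, so result = 1
~q: Gödel ¬ of 0.8 = 0 (operand ≠ 0)
~~q: Gödel ¬ of 0 = 1 (operand is 0)
(((r -> p) -> r) -> ~~q): 1 ≤ 1, so result = 1
(~(((~p /\ p) /\ ~p) /\ r) /\ (((r -> p) -> r) -> ~~q)) = min(1, 1) = 1
~(~(((~p /\ p) /\ ~p) /\ r) /\ (((r -> p) -> r) -> ~~q)): Gödel ¬ of 1 = 0 (operand ≠ 0)
(~(~(((~p /\ p) /\ ~p) /\ r) /\ (((r -> p) -> r) -> ~~q)) /\ p) = min(0, 0.3) = 0
((q -> p) \/ (~(~(((~p /\ p) /\ ~p) /\ r) /\ (((r -> p) -> r) -> ~~q)) /\ p)) = max(0.3, 0) = 0.3
(r -> ((q -> p) \/ (~(~(((~p /\ p) /\ ~p) /\ r) /\ (((r -> p) -> r) -> ~~q)) /\ p))): 0.5 > 0.3, so result = 0.3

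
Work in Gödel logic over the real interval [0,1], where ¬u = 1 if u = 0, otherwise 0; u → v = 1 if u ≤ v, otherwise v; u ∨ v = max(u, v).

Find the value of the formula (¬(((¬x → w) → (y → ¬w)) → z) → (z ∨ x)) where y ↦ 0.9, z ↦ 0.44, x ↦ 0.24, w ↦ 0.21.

1.00

¬x: Gödel ¬ of 0.24 = 0 (operand ≠ 0)
(¬x → w): 0 ≤ 0.21, so result = 1
¬w: Gödel ¬ of 0.21 = 0 (operand ≠ 0)
(y → ¬w): 0.9 > 0, so result = 0
((¬x → w) → (y → ¬w)): 1 > 0, so result = 0
(((¬x → w) → (y → ¬w)) → z): 0 ≤ 0.44, so result = 1
¬(((¬x → w) → (y → ¬w)) → z): Gödel ¬ of 1 = 0 (operand ≠ 0)
(z ∨ x) = max(0.44, 0.24) = 0.44
(¬(((¬x → w) → (y → ¬w)) → z) → (z ∨ x)): 0 ≤ 0.44, so result = 1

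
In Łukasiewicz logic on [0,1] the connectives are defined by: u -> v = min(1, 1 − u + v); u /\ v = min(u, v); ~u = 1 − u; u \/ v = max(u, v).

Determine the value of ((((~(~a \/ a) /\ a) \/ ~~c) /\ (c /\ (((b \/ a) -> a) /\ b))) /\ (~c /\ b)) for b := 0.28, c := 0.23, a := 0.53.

0.23

~a: Łukasiewicz ¬ gives 1 − 0.53 = 0.47
(~a \/ a) = max(0.47, 0.53) = 0.53
~(~a \/ a): Łukasiewicz ¬ gives 1 − 0.53 = 0.47
(~(~a \/ a) /\ a) = min(0.47, 0.53) = 0.47
~c: Łukasiewicz ¬ gives 1 − 0.23 = 0.77
~~c: Łukasiewicz ¬ gives 1 − 0.77 = 0.23
((~(~a \/ a) /\ a) \/ ~~c) = max(0.47, 0.23) = 0.47
(b \/ a) = max(0.28, 0.53) = 0.53
((b \/ a) -> a): min(1, 1 − 0.53 + 0.53) = 1
(((b \/ a) -> a) /\ b) = min(1, 0.28) = 0.28
(c /\ (((b \/ a) -> a) /\ b)) = min(0.23, 0.28) = 0.23
(((~(~a \/ a) /\ a) \/ ~~c) /\ (c /\ (((b \/ a) -> a) /\ b))) = min(0.47, 0.23) = 0.23
~c: Łukasiewicz ¬ gives 1 − 0.23 = 0.77
(~c /\ b) = min(0.77, 0.28) = 0.28
((((~(~a \/ a) /\ a) \/ ~~c) /\ (c /\ (((b \/ a) -> a) /\ b))) /\ (~c /\ b)) = min(0.23, 0.28) = 0.23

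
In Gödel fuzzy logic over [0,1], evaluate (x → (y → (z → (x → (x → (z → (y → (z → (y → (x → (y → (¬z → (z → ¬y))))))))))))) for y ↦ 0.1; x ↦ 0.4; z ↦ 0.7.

1.00

¬z: Gödel ¬ of 0.7 = 0 (operand ≠ 0)
¬y: Gödel ¬ of 0.1 = 0 (operand ≠ 0)
(z → ¬y): 0.7 > 0, so result = 0
(¬z → (z → ¬y)): 0 ≤ 0, so result = 1
(y → (¬z → (z → ¬y))): 0.1 ≤ 1, so result = 1
(x → (y → (¬z → (z → ¬y)))): 0.4 ≤ 1, so result = 1
(y → (x → (y → (¬z → (z → ¬y))))): 0.1 ≤ 1, so result = 1
(z → (y → (x → (y → (¬z → (z → ¬y)))))): 0.7 ≤ 1, so result = 1
(y → (z → (y → (x → (y → (¬z → (z → ¬y))))))): 0.1 ≤ 1, so result = 1
(z → (y → (z → (y → (x → (y → (¬z → (z → ¬y)))))))): 0.7 ≤ 1, so result = 1
(x → (z → (y → (z → (y → (x → (y → (¬z → (z → ¬y))))))))): 0.4 ≤ 1, so result = 1
(x → (x → (z → (y → (z → (y → (x → (y → (¬z → (z → ¬y)))))))))): 0.4 ≤ 1, so result = 1
(z → (x → (x → (z → (y → (z → (y → (x → (y → (¬z → (z → ¬y))))))))))): 0.7 ≤ 1, so result = 1
(y → (z → (x → (x → (z → (y → (z → (y → (x → (y → (¬z → (z → ¬y)))))))))))): 0.1 ≤ 1, so result = 1
(x → (y → (z → (x → (x → (z → (y → (z → (y → (x → (y → (¬z → (z → ¬y))))))))))))): 0.4 ≤ 1, so result = 1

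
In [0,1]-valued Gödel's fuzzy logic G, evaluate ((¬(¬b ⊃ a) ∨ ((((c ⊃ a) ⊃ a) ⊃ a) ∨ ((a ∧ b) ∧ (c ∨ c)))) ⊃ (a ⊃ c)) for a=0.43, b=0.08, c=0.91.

¬b: Gödel ¬ of 0.08 = 0 (operand ≠ 0)
(¬b ⊃ a): 0 ≤ 0.43, so result = 1
¬(¬b ⊃ a): Gödel ¬ of 1 = 0 (operand ≠ 0)
(c ⊃ a): 0.91 > 0.43, so result = 0.43
((c ⊃ a) ⊃ a): 0.43 ≤ 0.43, so result = 1
(((c ⊃ a) ⊃ a) ⊃ a): 1 > 0.43, so result = 0.43
(a ∧ b) = min(0.43, 0.08) = 0.08
(c ∨ c) = max(0.91, 0.91) = 0.91
((a ∧ b) ∧ (c ∨ c)) = min(0.08, 0.91) = 0.08
((((c ⊃ a) ⊃ a) ⊃ a) ∨ ((a ∧ b) ∧ (c ∨ c))) = max(0.43, 0.08) = 0.43
(¬(¬b ⊃ a) ∨ ((((c ⊃ a) ⊃ a) ⊃ a) ∨ ((a ∧ b) ∧ (c ∨ c)))) = max(0, 0.43) = 0.43
(a ⊃ c): 0.43 ≤ 0.91, so result = 1
((¬(¬b ⊃ a) ∨ ((((c ⊃ a) ⊃ a) ⊃ a) ∨ ((a ∧ b) ∧ (c ∨ c)))) ⊃ (a ⊃ c)): 0.43 ≤ 1, so result = 1

1.00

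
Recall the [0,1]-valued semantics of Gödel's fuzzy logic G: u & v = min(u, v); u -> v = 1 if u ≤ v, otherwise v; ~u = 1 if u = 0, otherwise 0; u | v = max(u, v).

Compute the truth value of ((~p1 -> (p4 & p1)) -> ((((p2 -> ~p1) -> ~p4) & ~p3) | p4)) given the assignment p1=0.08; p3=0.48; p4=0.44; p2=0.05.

~p1: Gödel ¬ of 0.08 = 0 (operand ≠ 0)
(p4 & p1) = min(0.44, 0.08) = 0.08
(~p1 -> (p4 & p1)): 0 ≤ 0.08, so result = 1
~p1: Gödel ¬ of 0.08 = 0 (operand ≠ 0)
(p2 -> ~p1): 0.05 > 0, so result = 0
~p4: Gödel ¬ of 0.44 = 0 (operand ≠ 0)
((p2 -> ~p1) -> ~p4): 0 ≤ 0, so result = 1
~p3: Gödel ¬ of 0.48 = 0 (operand ≠ 0)
(((p2 -> ~p1) -> ~p4) & ~p3) = min(1, 0) = 0
((((p2 -> ~p1) -> ~p4) & ~p3) | p4) = max(0, 0.44) = 0.44
((~p1 -> (p4 & p1)) -> ((((p2 -> ~p1) -> ~p4) & ~p3) | p4)): 1 > 0.44, so result = 0.44

0.44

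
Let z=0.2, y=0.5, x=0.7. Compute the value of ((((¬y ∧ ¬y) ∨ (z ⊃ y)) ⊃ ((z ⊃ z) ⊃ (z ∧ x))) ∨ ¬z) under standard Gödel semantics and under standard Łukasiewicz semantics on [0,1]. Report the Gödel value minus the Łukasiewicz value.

-0.60

Gödel evaluation:
  ¬y: Gödel ¬ of 0.5 = 0 (operand ≠ 0)
  ¬y: Gödel ¬ of 0.5 = 0 (operand ≠ 0)
  (¬y ∧ ¬y) = min(0, 0) = 0
  (z ⊃ y): 0.2 ≤ 0.5, so result = 1
  ((¬y ∧ ¬y) ∨ (z ⊃ y)) = max(0, 1) = 1
  (z ⊃ z): 0.2 ≤ 0.2, so result = 1
  (z ∧ x) = min(0.2, 0.7) = 0.2
  ((z ⊃ z) ⊃ (z ∧ x)): 1 > 0.2, so result = 0.2
  (((¬y ∧ ¬y) ∨ (z ⊃ y)) ⊃ ((z ⊃ z) ⊃ (z ∧ x))): 1 > 0.2, so result = 0.2
  ¬z: Gödel ¬ of 0.2 = 0 (operand ≠ 0)
  ((((¬y ∧ ¬y) ∨ (z ⊃ y)) ⊃ ((z ⊃ z) ⊃ (z ∧ x))) ∨ ¬z) = max(0.2, 0) = 0.2
  Gödel value = 0.2
Łukasiewicz evaluation:
  ¬y: Łukasiewicz ¬ gives 1 − 0.5 = 0.5
  ¬y: Łukasiewicz ¬ gives 1 − 0.5 = 0.5
  (¬y ∧ ¬y) = min(0.5, 0.5) = 0.5
  (z ⊃ y): min(1, 1 − 0.2 + 0.5) = 1
  ((¬y ∧ ¬y) ∨ (z ⊃ y)) = max(0.5, 1) = 1
  (z ⊃ z): min(1, 1 − 0.2 + 0.2) = 1
  (z ∧ x) = min(0.2, 0.7) = 0.2
  ((z ⊃ z) ⊃ (z ∧ x)): min(1, 1 − 1 + 0.2) = 0.2
  (((¬y ∧ ¬y) ∨ (z ⊃ y)) ⊃ ((z ⊃ z) ⊃ (z ∧ x))): min(1, 1 − 1 + 0.2) = 0.2
  ¬z: Łukasiewicz ¬ gives 1 − 0.2 = 0.8
  ((((¬y ∧ ¬y) ∨ (z ⊃ y)) ⊃ ((z ⊃ z) ⊃ (z ∧ x))) ∨ ¬z) = max(0.2, 0.8) = 0.8
  Łukasiewicz value = 0.8
Difference: 0.2 − 0.8 = -0.60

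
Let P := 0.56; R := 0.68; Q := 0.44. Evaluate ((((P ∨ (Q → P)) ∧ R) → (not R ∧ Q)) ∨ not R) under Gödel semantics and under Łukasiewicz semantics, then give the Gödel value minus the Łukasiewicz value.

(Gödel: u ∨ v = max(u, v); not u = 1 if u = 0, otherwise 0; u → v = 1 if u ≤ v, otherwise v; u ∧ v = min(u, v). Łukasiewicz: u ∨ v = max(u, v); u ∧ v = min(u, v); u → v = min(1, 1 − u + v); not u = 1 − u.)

Gödel evaluation:
  (Q → P): 0.44 ≤ 0.56, so result = 1
  (P ∨ (Q → P)) = max(0.56, 1) = 1
  ((P ∨ (Q → P)) ∧ R) = min(1, 0.68) = 0.68
  not R: Gödel ¬ of 0.68 = 0 (operand ≠ 0)
  (not R ∧ Q) = min(0, 0.44) = 0
  (((P ∨ (Q → P)) ∧ R) → (not R ∧ Q)): 0.68 > 0, so result = 0
  not R: Gödel ¬ of 0.68 = 0 (operand ≠ 0)
  ((((P ∨ (Q → P)) ∧ R) → (not R ∧ Q)) ∨ not R) = max(0, 0) = 0
  Gödel value = 0
Łukasiewicz evaluation:
  (Q → P): min(1, 1 − 0.44 + 0.56) = 1
  (P ∨ (Q → P)) = max(0.56, 1) = 1
  ((P ∨ (Q → P)) ∧ R) = min(1, 0.68) = 0.68
  not R: Łukasiewicz ¬ gives 1 − 0.68 = 0.32
  (not R ∧ Q) = min(0.32, 0.44) = 0.32
  (((P ∨ (Q → P)) ∧ R) → (not R ∧ Q)): min(1, 1 − 0.68 + 0.32) = 0.64
  not R: Łukasiewicz ¬ gives 1 − 0.68 = 0.32
  ((((P ∨ (Q → P)) ∧ R) → (not R ∧ Q)) ∨ not R) = max(0.64, 0.32) = 0.64
  Łukasiewicz value = 0.64
Difference: 0 − 0.64 = -0.64

-0.64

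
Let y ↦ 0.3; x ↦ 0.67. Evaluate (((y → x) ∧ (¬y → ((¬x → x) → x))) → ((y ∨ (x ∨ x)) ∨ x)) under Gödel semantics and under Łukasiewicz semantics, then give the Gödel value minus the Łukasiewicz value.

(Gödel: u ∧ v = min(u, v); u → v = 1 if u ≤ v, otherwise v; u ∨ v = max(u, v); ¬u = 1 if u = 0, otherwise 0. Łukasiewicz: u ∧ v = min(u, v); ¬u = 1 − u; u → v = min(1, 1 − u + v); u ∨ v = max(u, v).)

Gödel evaluation:
  (y → x): 0.3 ≤ 0.67, so result = 1
  ¬y: Gödel ¬ of 0.3 = 0 (operand ≠ 0)
  ¬x: Gödel ¬ of 0.67 = 0 (operand ≠ 0)
  (¬x → x): 0 ≤ 0.67, so result = 1
  ((¬x → x) → x): 1 > 0.67, so result = 0.67
  (¬y → ((¬x → x) → x)): 0 ≤ 0.67, so result = 1
  ((y → x) ∧ (¬y → ((¬x → x) → x))) = min(1, 1) = 1
  (x ∨ x) = max(0.67, 0.67) = 0.67
  (y ∨ (x ∨ x)) = max(0.3, 0.67) = 0.67
  ((y ∨ (x ∨ x)) ∨ x) = max(0.67, 0.67) = 0.67
  (((y → x) ∧ (¬y → ((¬x → x) → x))) → ((y ∨ (x ∨ x)) ∨ x)): 1 > 0.67, so result = 0.67
  Gödel value = 0.67
Łukasiewicz evaluation:
  (y → x): min(1, 1 − 0.3 + 0.67) = 1
  ¬y: Łukasiewicz ¬ gives 1 − 0.3 = 0.7
  ¬x: Łukasiewicz ¬ gives 1 − 0.67 = 0.33
  (¬x → x): min(1, 1 − 0.33 + 0.67) = 1
  ((¬x → x) → x): min(1, 1 − 1 + 0.67) = 0.67
  (¬y → ((¬x → x) → x)): min(1, 1 − 0.7 + 0.67) = 0.97
  ((y → x) ∧ (¬y → ((¬x → x) → x))) = min(1, 0.97) = 0.97
  (x ∨ x) = max(0.67, 0.67) = 0.67
  (y ∨ (x ∨ x)) = max(0.3, 0.67) = 0.67
  ((y ∨ (x ∨ x)) ∨ x) = max(0.67, 0.67) = 0.67
  (((y → x) ∧ (¬y → ((¬x → x) → x))) → ((y ∨ (x ∨ x)) ∨ x)): min(1, 1 − 0.97 + 0.67) = 0.7
  Łukasiewicz value = 0.7
Difference: 0.67 − 0.7 = -0.03

-0.03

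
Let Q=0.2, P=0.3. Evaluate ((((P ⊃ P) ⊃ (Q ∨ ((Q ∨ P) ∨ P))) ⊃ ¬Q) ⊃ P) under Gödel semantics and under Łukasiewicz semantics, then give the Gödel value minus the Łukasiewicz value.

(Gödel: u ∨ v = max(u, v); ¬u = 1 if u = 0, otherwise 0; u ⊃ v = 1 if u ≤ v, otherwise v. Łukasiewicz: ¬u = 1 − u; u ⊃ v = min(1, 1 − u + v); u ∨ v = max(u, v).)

0.70

Gödel evaluation:
  (P ⊃ P): 0.3 ≤ 0.3, so result = 1
  (Q ∨ P) = max(0.2, 0.3) = 0.3
  ((Q ∨ P) ∨ P) = max(0.3, 0.3) = 0.3
  (Q ∨ ((Q ∨ P) ∨ P)) = max(0.2, 0.3) = 0.3
  ((P ⊃ P) ⊃ (Q ∨ ((Q ∨ P) ∨ P))): 1 > 0.3, so result = 0.3
  ¬Q: Gödel ¬ of 0.2 = 0 (operand ≠ 0)
  (((P ⊃ P) ⊃ (Q ∨ ((Q ∨ P) ∨ P))) ⊃ ¬Q): 0.3 > 0, so result = 0
  ((((P ⊃ P) ⊃ (Q ∨ ((Q ∨ P) ∨ P))) ⊃ ¬Q) ⊃ P): 0 ≤ 0.3, so result = 1
  Gödel value = 1
Łukasiewicz evaluation:
  (P ⊃ P): min(1, 1 − 0.3 + 0.3) = 1
  (Q ∨ P) = max(0.2, 0.3) = 0.3
  ((Q ∨ P) ∨ P) = max(0.3, 0.3) = 0.3
  (Q ∨ ((Q ∨ P) ∨ P)) = max(0.2, 0.3) = 0.3
  ((P ⊃ P) ⊃ (Q ∨ ((Q ∨ P) ∨ P))): min(1, 1 − 1 + 0.3) = 0.3
  ¬Q: Łukasiewicz ¬ gives 1 − 0.2 = 0.8
  (((P ⊃ P) ⊃ (Q ∨ ((Q ∨ P) ∨ P))) ⊃ ¬Q): min(1, 1 − 0.3 + 0.8) = 1
  ((((P ⊃ P) ⊃ (Q ∨ ((Q ∨ P) ∨ P))) ⊃ ¬Q) ⊃ P): min(1, 1 − 1 + 0.3) = 0.3
  Łukasiewicz value = 0.3
Difference: 1 − 0.3 = 0.70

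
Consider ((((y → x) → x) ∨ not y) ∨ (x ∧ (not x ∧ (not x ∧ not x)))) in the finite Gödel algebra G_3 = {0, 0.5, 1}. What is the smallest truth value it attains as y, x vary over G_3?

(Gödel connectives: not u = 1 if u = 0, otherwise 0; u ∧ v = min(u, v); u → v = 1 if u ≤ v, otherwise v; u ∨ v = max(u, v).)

0.50

The minimum is attained at y = 0.5, x = 0.5:
  (y → x): 0.5 ≤ 0.5, so result = 1
  ((y → x) → x): 1 > 0.5, so result = 0.5
  not y: Gödel ¬ of 0.5 = 0 (operand ≠ 0)
  (((y → x) → x) ∨ not y) = max(0.5, 0) = 0.5
  not x: Gödel ¬ of 0.5 = 0 (operand ≠ 0)
  not x: Gödel ¬ of 0.5 = 0 (operand ≠ 0)
  not x: Gödel ¬ of 0.5 = 0 (operand ≠ 0)
  (not x ∧ not x) = min(0, 0) = 0
  (not x ∧ (not x ∧ not x)) = min(0, 0) = 0
  (x ∧ (not x ∧ (not x ∧ not x))) = min(0.5, 0) = 0
  ((((y → x) → x) ∨ not y) ∨ (x ∧ (not x ∧ (not x ∧ not x)))) = max(0.5, 0) = 0.5
Checking all 9 assignments confirms none give a value below 0.50.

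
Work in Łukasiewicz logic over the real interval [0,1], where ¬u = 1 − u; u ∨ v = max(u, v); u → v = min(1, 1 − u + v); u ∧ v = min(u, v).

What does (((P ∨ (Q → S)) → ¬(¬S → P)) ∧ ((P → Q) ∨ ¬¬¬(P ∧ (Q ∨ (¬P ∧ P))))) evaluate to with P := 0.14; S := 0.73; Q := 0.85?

0.25

(Q → S): min(1, 1 − 0.85 + 0.73) = 0.88
(P ∨ (Q → S)) = max(0.14, 0.88) = 0.88
¬S: Łukasiewicz ¬ gives 1 − 0.73 = 0.27
(¬S → P): min(1, 1 − 0.27 + 0.14) = 0.87
¬(¬S → P): Łukasiewicz ¬ gives 1 − 0.87 = 0.13
((P ∨ (Q → S)) → ¬(¬S → P)): min(1, 1 − 0.88 + 0.13) = 0.25
(P → Q): min(1, 1 − 0.14 + 0.85) = 1
¬P: Łukasiewicz ¬ gives 1 − 0.14 = 0.86
(¬P ∧ P) = min(0.86, 0.14) = 0.14
(Q ∨ (¬P ∧ P)) = max(0.85, 0.14) = 0.85
(P ∧ (Q ∨ (¬P ∧ P))) = min(0.14, 0.85) = 0.14
¬(P ∧ (Q ∨ (¬P ∧ P))): Łukasiewicz ¬ gives 1 − 0.14 = 0.86
¬¬(P ∧ (Q ∨ (¬P ∧ P))): Łukasiewicz ¬ gives 1 − 0.86 = 0.14
¬¬¬(P ∧ (Q ∨ (¬P ∧ P))): Łukasiewicz ¬ gives 1 − 0.14 = 0.86
((P → Q) ∨ ¬¬¬(P ∧ (Q ∨ (¬P ∧ P)))) = max(1, 0.86) = 1
(((P ∨ (Q → S)) → ¬(¬S → P)) ∧ ((P → Q) ∨ ¬¬¬(P ∧ (Q ∨ (¬P ∧ P))))) = min(0.25, 1) = 0.25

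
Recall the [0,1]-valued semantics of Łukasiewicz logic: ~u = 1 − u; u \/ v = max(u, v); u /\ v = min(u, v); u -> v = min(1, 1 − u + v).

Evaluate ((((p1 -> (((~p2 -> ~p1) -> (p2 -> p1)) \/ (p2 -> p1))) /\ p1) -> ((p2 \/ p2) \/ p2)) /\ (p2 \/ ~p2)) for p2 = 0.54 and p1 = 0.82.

0.54

~p2: Łukasiewicz ¬ gives 1 − 0.54 = 0.46
~p1: Łukasiewicz ¬ gives 1 − 0.82 = 0.18
(~p2 -> ~p1): min(1, 1 − 0.46 + 0.18) = 0.72
(p2 -> p1): min(1, 1 − 0.54 + 0.82) = 1
((~p2 -> ~p1) -> (p2 -> p1)): min(1, 1 − 0.72 + 1) = 1
(p2 -> p1): min(1, 1 − 0.54 + 0.82) = 1
(((~p2 -> ~p1) -> (p2 -> p1)) \/ (p2 -> p1)) = max(1, 1) = 1
(p1 -> (((~p2 -> ~p1) -> (p2 -> p1)) \/ (p2 -> p1))): min(1, 1 − 0.82 + 1) = 1
((p1 -> (((~p2 -> ~p1) -> (p2 -> p1)) \/ (p2 -> p1))) /\ p1) = min(1, 0.82) = 0.82
(p2 \/ p2) = max(0.54, 0.54) = 0.54
((p2 \/ p2) \/ p2) = max(0.54, 0.54) = 0.54
(((p1 -> (((~p2 -> ~p1) -> (p2 -> p1)) \/ (p2 -> p1))) /\ p1) -> ((p2 \/ p2) \/ p2)): min(1, 1 − 0.82 + 0.54) = 0.72
~p2: Łukasiewicz ¬ gives 1 − 0.54 = 0.46
(p2 \/ ~p2) = max(0.54, 0.46) = 0.54
((((p1 -> (((~p2 -> ~p1) -> (p2 -> p1)) \/ (p2 -> p1))) /\ p1) -> ((p2 \/ p2) \/ p2)) /\ (p2 \/ ~p2)) = min(0.72, 0.54) = 0.54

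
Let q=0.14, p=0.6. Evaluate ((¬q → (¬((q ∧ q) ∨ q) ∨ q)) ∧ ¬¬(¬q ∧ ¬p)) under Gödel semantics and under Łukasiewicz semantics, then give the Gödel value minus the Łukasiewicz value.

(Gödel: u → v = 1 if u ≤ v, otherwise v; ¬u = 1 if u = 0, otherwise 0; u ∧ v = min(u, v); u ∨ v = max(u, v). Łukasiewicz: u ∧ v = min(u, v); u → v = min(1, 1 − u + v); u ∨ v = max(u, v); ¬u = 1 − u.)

-0.40

Gödel evaluation:
  ¬q: Gödel ¬ of 0.14 = 0 (operand ≠ 0)
  (q ∧ q) = min(0.14, 0.14) = 0.14
  ((q ∧ q) ∨ q) = max(0.14, 0.14) = 0.14
  ¬((q ∧ q) ∨ q): Gödel ¬ of 0.14 = 0 (operand ≠ 0)
  (¬((q ∧ q) ∨ q) ∨ q) = max(0, 0.14) = 0.14
  (¬q → (¬((q ∧ q) ∨ q) ∨ q)): 0 ≤ 0.14, so result = 1
  ¬q: Gödel ¬ of 0.14 = 0 (operand ≠ 0)
  ¬p: Gödel ¬ of 0.6 = 0 (operand ≠ 0)
  (¬q ∧ ¬p) = min(0, 0) = 0
  ¬(¬q ∧ ¬p): Gödel ¬ of 0 = 1 (operand is 0)
  ¬¬(¬q ∧ ¬p): Gödel ¬ of 1 = 0 (operand ≠ 0)
  ((¬q → (¬((q ∧ q) ∨ q) ∨ q)) ∧ ¬¬(¬q ∧ ¬p)) = min(1, 0) = 0
  Gödel value = 0
Łukasiewicz evaluation:
  ¬q: Łukasiewicz ¬ gives 1 − 0.14 = 0.86
  (q ∧ q) = min(0.14, 0.14) = 0.14
  ((q ∧ q) ∨ q) = max(0.14, 0.14) = 0.14
  ¬((q ∧ q) ∨ q): Łukasiewicz ¬ gives 1 − 0.14 = 0.86
  (¬((q ∧ q) ∨ q) ∨ q) = max(0.86, 0.14) = 0.86
  (¬q → (¬((q ∧ q) ∨ q) ∨ q)): min(1, 1 − 0.86 + 0.86) = 1
  ¬q: Łukasiewicz ¬ gives 1 − 0.14 = 0.86
  ¬p: Łukasiewicz ¬ gives 1 − 0.6 = 0.4
  (¬q ∧ ¬p) = min(0.86, 0.4) = 0.4
  ¬(¬q ∧ ¬p): Łukasiewicz ¬ gives 1 − 0.4 = 0.6
  ¬¬(¬q ∧ ¬p): Łukasiewicz ¬ gives 1 − 0.6 = 0.4
  ((¬q → (¬((q ∧ q) ∨ q) ∨ q)) ∧ ¬¬(¬q ∧ ¬p)) = min(1, 0.4) = 0.4
  Łukasiewicz value = 0.4
Difference: 0 − 0.4 = -0.40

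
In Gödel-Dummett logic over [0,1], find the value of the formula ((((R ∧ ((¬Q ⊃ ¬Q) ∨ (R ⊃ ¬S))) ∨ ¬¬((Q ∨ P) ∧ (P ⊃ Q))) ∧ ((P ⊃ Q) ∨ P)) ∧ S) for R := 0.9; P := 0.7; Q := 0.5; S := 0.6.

0.60

¬Q: Gödel ¬ of 0.5 = 0 (operand ≠ 0)
¬Q: Gödel ¬ of 0.5 = 0 (operand ≠ 0)
(¬Q ⊃ ¬Q): 0 ≤ 0, so result = 1
¬S: Gödel ¬ of 0.6 = 0 (operand ≠ 0)
(R ⊃ ¬S): 0.9 > 0, so result = 0
((¬Q ⊃ ¬Q) ∨ (R ⊃ ¬S)) = max(1, 0) = 1
(R ∧ ((¬Q ⊃ ¬Q) ∨ (R ⊃ ¬S))) = min(0.9, 1) = 0.9
(Q ∨ P) = max(0.5, 0.7) = 0.7
(P ⊃ Q): 0.7 > 0.5, so result = 0.5
((Q ∨ P) ∧ (P ⊃ Q)) = min(0.7, 0.5) = 0.5
¬((Q ∨ P) ∧ (P ⊃ Q)): Gödel ¬ of 0.5 = 0 (operand ≠ 0)
¬¬((Q ∨ P) ∧ (P ⊃ Q)): Gödel ¬ of 0 = 1 (operand is 0)
((R ∧ ((¬Q ⊃ ¬Q) ∨ (R ⊃ ¬S))) ∨ ¬¬((Q ∨ P) ∧ (P ⊃ Q))) = max(0.9, 1) = 1
(P ⊃ Q): 0.7 > 0.5, so result = 0.5
((P ⊃ Q) ∨ P) = max(0.5, 0.7) = 0.7
(((R ∧ ((¬Q ⊃ ¬Q) ∨ (R ⊃ ¬S))) ∨ ¬¬((Q ∨ P) ∧ (P ⊃ Q))) ∧ ((P ⊃ Q) ∨ P)) = min(1, 0.7) = 0.7
((((R ∧ ((¬Q ⊃ ¬Q) ∨ (R ⊃ ¬S))) ∨ ¬¬((Q ∨ P) ∧ (P ⊃ Q))) ∧ ((P ⊃ Q) ∨ P)) ∧ S) = min(0.7, 0.6) = 0.6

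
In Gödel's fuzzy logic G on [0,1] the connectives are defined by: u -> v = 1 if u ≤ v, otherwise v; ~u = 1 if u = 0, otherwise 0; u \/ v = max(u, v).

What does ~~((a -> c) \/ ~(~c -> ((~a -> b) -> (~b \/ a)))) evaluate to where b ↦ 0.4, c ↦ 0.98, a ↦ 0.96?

(a -> c): 0.96 ≤ 0.98, so result = 1
~c: Gödel ¬ of 0.98 = 0 (operand ≠ 0)
~a: Gödel ¬ of 0.96 = 0 (operand ≠ 0)
(~a -> b): 0 ≤ 0.4, so result = 1
~b: Gödel ¬ of 0.4 = 0 (operand ≠ 0)
(~b \/ a) = max(0, 0.96) = 0.96
((~a -> b) -> (~b \/ a)): 1 > 0.96, so result = 0.96
(~c -> ((~a -> b) -> (~b \/ a))): 0 ≤ 0.96, so result = 1
~(~c -> ((~a -> b) -> (~b \/ a))): Gödel ¬ of 1 = 0 (operand ≠ 0)
((a -> c) \/ ~(~c -> ((~a -> b) -> (~b \/ a)))) = max(1, 0) = 1
~((a -> c) \/ ~(~c -> ((~a -> b) -> (~b \/ a)))): Gödel ¬ of 1 = 0 (operand ≠ 0)
~~((a -> c) \/ ~(~c -> ((~a -> b) -> (~b \/ a)))): Gödel ¬ of 0 = 1 (operand is 0)

1.00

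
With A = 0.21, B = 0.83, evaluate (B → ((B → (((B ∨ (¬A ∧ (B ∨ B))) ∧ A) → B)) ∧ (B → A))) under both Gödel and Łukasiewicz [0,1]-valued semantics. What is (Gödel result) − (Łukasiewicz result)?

Gödel evaluation:
  ¬A: Gödel ¬ of 0.21 = 0 (operand ≠ 0)
  (B ∨ B) = max(0.83, 0.83) = 0.83
  (¬A ∧ (B ∨ B)) = min(0, 0.83) = 0
  (B ∨ (¬A ∧ (B ∨ B))) = max(0.83, 0) = 0.83
  ((B ∨ (¬A ∧ (B ∨ B))) ∧ A) = min(0.83, 0.21) = 0.21
  (((B ∨ (¬A ∧ (B ∨ B))) ∧ A) → B): 0.21 ≤ 0.83, so result = 1
  (B → (((B ∨ (¬A ∧ (B ∨ B))) ∧ A) → B)): 0.83 ≤ 1, so result = 1
  (B → A): 0.83 > 0.21, so result = 0.21
  ((B → (((B ∨ (¬A ∧ (B ∨ B))) ∧ A) → B)) ∧ (B → A)) = min(1, 0.21) = 0.21
  (B → ((B → (((B ∨ (¬A ∧ (B ∨ B))) ∧ A) → B)) ∧ (B → A))): 0.83 > 0.21, so result = 0.21
  Gödel value = 0.21
Łukasiewicz evaluation:
  ¬A: Łukasiewicz ¬ gives 1 − 0.21 = 0.79
  (B ∨ B) = max(0.83, 0.83) = 0.83
  (¬A ∧ (B ∨ B)) = min(0.79, 0.83) = 0.79
  (B ∨ (¬A ∧ (B ∨ B))) = max(0.83, 0.79) = 0.83
  ((B ∨ (¬A ∧ (B ∨ B))) ∧ A) = min(0.83, 0.21) = 0.21
  (((B ∨ (¬A ∧ (B ∨ B))) ∧ A) → B): min(1, 1 − 0.21 + 0.83) = 1
  (B → (((B ∨ (¬A ∧ (B ∨ B))) ∧ A) → B)): min(1, 1 − 0.83 + 1) = 1
  (B → A): min(1, 1 − 0.83 + 0.21) = 0.38
  ((B → (((B ∨ (¬A ∧ (B ∨ B))) ∧ A) → B)) ∧ (B → A)) = min(1, 0.38) = 0.38
  (B → ((B → (((B ∨ (¬A ∧ (B ∨ B))) ∧ A) → B)) ∧ (B → A))): min(1, 1 − 0.83 + 0.38) = 0.55
  Łukasiewicz value = 0.55
Difference: 0.21 − 0.55 = -0.34

-0.34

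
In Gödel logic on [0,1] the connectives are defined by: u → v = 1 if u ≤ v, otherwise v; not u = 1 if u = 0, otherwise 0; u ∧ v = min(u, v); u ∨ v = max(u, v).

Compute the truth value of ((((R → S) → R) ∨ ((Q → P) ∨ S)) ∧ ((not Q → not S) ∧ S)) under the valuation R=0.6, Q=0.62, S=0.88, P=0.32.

0.88

(R → S): 0.6 ≤ 0.88, so result = 1
((R → S) → R): 1 > 0.6, so result = 0.6
(Q → P): 0.62 > 0.32, so result = 0.32
((Q → P) ∨ S) = max(0.32, 0.88) = 0.88
(((R → S) → R) ∨ ((Q → P) ∨ S)) = max(0.6, 0.88) = 0.88
not Q: Gödel ¬ of 0.62 = 0 (operand ≠ 0)
not S: Gödel ¬ of 0.88 = 0 (operand ≠ 0)
(not Q → not S): 0 ≤ 0, so result = 1
((not Q → not S) ∧ S) = min(1, 0.88) = 0.88
((((R → S) → R) ∨ ((Q → P) ∨ S)) ∧ ((not Q → not S) ∧ S)) = min(0.88, 0.88) = 0.88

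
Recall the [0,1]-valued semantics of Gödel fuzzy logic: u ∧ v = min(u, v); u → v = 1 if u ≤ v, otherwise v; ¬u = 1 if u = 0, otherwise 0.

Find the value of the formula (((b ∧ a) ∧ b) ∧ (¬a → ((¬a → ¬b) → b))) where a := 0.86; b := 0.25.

0.25

(b ∧ a) = min(0.25, 0.86) = 0.25
((b ∧ a) ∧ b) = min(0.25, 0.25) = 0.25
¬a: Gödel ¬ of 0.86 = 0 (operand ≠ 0)
¬a: Gödel ¬ of 0.86 = 0 (operand ≠ 0)
¬b: Gödel ¬ of 0.25 = 0 (operand ≠ 0)
(¬a → ¬b): 0 ≤ 0, so result = 1
((¬a → ¬b) → b): 1 > 0.25, so result = 0.25
(¬a → ((¬a → ¬b) → b)): 0 ≤ 0.25, so result = 1
(((b ∧ a) ∧ b) ∧ (¬a → ((¬a → ¬b) → b))) = min(0.25, 1) = 0.25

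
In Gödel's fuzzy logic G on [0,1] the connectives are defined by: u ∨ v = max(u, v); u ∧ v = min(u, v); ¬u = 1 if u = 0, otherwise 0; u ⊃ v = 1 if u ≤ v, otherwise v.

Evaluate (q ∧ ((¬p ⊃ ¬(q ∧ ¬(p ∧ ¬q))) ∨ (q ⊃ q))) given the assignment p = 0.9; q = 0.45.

¬p: Gödel ¬ of 0.9 = 0 (operand ≠ 0)
¬q: Gödel ¬ of 0.45 = 0 (operand ≠ 0)
(p ∧ ¬q) = min(0.9, 0) = 0
¬(p ∧ ¬q): Gödel ¬ of 0 = 1 (operand is 0)
(q ∧ ¬(p ∧ ¬q)) = min(0.45, 1) = 0.45
¬(q ∧ ¬(p ∧ ¬q)): Gödel ¬ of 0.45 = 0 (operand ≠ 0)
(¬p ⊃ ¬(q ∧ ¬(p ∧ ¬q))): 0 ≤ 0, so result = 1
(q ⊃ q): 0.45 ≤ 0.45, so result = 1
((¬p ⊃ ¬(q ∧ ¬(p ∧ ¬q))) ∨ (q ⊃ q)) = max(1, 1) = 1
(q ∧ ((¬p ⊃ ¬(q ∧ ¬(p ∧ ¬q))) ∨ (q ⊃ q))) = min(0.45, 1) = 0.45

0.45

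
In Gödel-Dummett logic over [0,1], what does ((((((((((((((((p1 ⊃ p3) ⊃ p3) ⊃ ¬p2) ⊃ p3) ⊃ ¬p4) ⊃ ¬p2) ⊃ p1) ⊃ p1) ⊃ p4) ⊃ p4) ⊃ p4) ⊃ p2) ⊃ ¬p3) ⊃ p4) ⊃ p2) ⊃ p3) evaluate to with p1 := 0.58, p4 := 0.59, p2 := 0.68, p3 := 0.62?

0.62

(p1 ⊃ p3): 0.58 ≤ 0.62, so result = 1
((p1 ⊃ p3) ⊃ p3): 1 > 0.62, so result = 0.62
¬p2: Gödel ¬ of 0.68 = 0 (operand ≠ 0)
(((p1 ⊃ p3) ⊃ p3) ⊃ ¬p2): 0.62 > 0, so result = 0
((((p1 ⊃ p3) ⊃ p3) ⊃ ¬p2) ⊃ p3): 0 ≤ 0.62, so result = 1
¬p4: Gödel ¬ of 0.59 = 0 (operand ≠ 0)
(((((p1 ⊃ p3) ⊃ p3) ⊃ ¬p2) ⊃ p3) ⊃ ¬p4): 1 > 0, so result = 0
¬p2: Gödel ¬ of 0.68 = 0 (operand ≠ 0)
((((((p1 ⊃ p3) ⊃ p3) ⊃ ¬p2) ⊃ p3) ⊃ ¬p4) ⊃ ¬p2): 0 ≤ 0, so result = 1
(((((((p1 ⊃ p3) ⊃ p3) ⊃ ¬p2) ⊃ p3) ⊃ ¬p4) ⊃ ¬p2) ⊃ p1): 1 > 0.58, so result = 0.58
((((((((p1 ⊃ p3) ⊃ p3) ⊃ ¬p2) ⊃ p3) ⊃ ¬p4) ⊃ ¬p2) ⊃ p1) ⊃ p1): 0.58 ≤ 0.58, so result = 1
(((((((((p1 ⊃ p3) ⊃ p3) ⊃ ¬p2) ⊃ p3) ⊃ ¬p4) ⊃ ¬p2) ⊃ p1) ⊃ p1) ⊃ p4): 1 > 0.59, so result = 0.59
((((((((((p1 ⊃ p3) ⊃ p3) ⊃ ¬p2) ⊃ p3) ⊃ ¬p4) ⊃ ¬p2) ⊃ p1) ⊃ p1) ⊃ p4) ⊃ p4): 0.59 ≤ 0.59, so result = 1
(((((((((((p1 ⊃ p3) ⊃ p3) ⊃ ¬p2) ⊃ p3) ⊃ ¬p4) ⊃ ¬p2) ⊃ p1) ⊃ p1) ⊃ p4) ⊃ p4) ⊃ p4): 1 > 0.59, so result = 0.59
((((((((((((p1 ⊃ p3) ⊃ p3) ⊃ ¬p2) ⊃ p3) ⊃ ¬p4) ⊃ ¬p2) ⊃ p1) ⊃ p1) ⊃ p4) ⊃ p4) ⊃ p4) ⊃ p2): 0.59 ≤ 0.68, so result = 1
¬p3: Gödel ¬ of 0.62 = 0 (operand ≠ 0)
(((((((((((((p1 ⊃ p3) ⊃ p3) ⊃ ¬p2) ⊃ p3) ⊃ ¬p4) ⊃ ¬p2) ⊃ p1) ⊃ p1) ⊃ p4) ⊃ p4) ⊃ p4) ⊃ p2) ⊃ ¬p3): 1 > 0, so result = 0
((((((((((((((p1 ⊃ p3) ⊃ p3) ⊃ ¬p2) ⊃ p3) ⊃ ¬p4) ⊃ ¬p2) ⊃ p1) ⊃ p1) ⊃ p4) ⊃ p4) ⊃ p4) ⊃ p2) ⊃ ¬p3) ⊃ p4): 0 ≤ 0.59, so result = 1
(((((((((((((((p1 ⊃ p3) ⊃ p3) ⊃ ¬p2) ⊃ p3) ⊃ ¬p4) ⊃ ¬p2) ⊃ p1) ⊃ p1) ⊃ p4) ⊃ p4) ⊃ p4) ⊃ p2) ⊃ ¬p3) ⊃ p4) ⊃ p2): 1 > 0.68, so result = 0.68
((((((((((((((((p1 ⊃ p3) ⊃ p3) ⊃ ¬p2) ⊃ p3) ⊃ ¬p4) ⊃ ¬p2) ⊃ p1) ⊃ p1) ⊃ p4) ⊃ p4) ⊃ p4) ⊃ p2) ⊃ ¬p3) ⊃ p4) ⊃ p2) ⊃ p3): 0.68 > 0.62, so result = 0.62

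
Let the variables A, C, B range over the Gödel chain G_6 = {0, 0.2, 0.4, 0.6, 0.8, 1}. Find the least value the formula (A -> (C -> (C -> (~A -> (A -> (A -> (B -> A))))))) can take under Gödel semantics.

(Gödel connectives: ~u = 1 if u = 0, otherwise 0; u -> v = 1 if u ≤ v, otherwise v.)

1.00

Every assignment gives 1. For instance at A = 0, C = 0, B = 0:
  ~A: Gödel ¬ of 0 = 1 (operand is 0)
  (B -> A): 0 ≤ 0, so result = 1
  (A -> (B -> A)): 0 ≤ 1, so result = 1
  (A -> (A -> (B -> A))): 0 ≤ 1, so result = 1
  (~A -> (A -> (A -> (B -> A)))): 1 ≤ 1, so result = 1
  (C -> (~A -> (A -> (A -> (B -> A))))): 0 ≤ 1, so result = 1
  (C -> (C -> (~A -> (A -> (A -> (B -> A)))))): 0 ≤ 1, so result = 1
  (A -> (C -> (C -> (~A -> (A -> (A -> (B -> A))))))): 0 ≤ 1, so result = 1
All 216 assignments give value 1 — the formula is a G_6-tautology.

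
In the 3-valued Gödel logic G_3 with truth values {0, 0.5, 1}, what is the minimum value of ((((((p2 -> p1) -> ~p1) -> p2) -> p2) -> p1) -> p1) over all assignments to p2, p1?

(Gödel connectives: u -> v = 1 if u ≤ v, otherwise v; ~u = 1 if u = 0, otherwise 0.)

The minimum is attained at p2 = 0, p1 = 0.5:
  (p2 -> p1): 0 ≤ 0.5, so result = 1
  ~p1: Gödel ¬ of 0.5 = 0 (operand ≠ 0)
  ((p2 -> p1) -> ~p1): 1 > 0, so result = 0
  (((p2 -> p1) -> ~p1) -> p2): 0 ≤ 0, so result = 1
  ((((p2 -> p1) -> ~p1) -> p2) -> p2): 1 > 0, so result = 0
  (((((p2 -> p1) -> ~p1) -> p2) -> p2) -> p1): 0 ≤ 0.5, so result = 1
  ((((((p2 -> p1) -> ~p1) -> p2) -> p2) -> p1) -> p1): 1 > 0.5, so result = 0.5
Checking all 9 assignments confirms none give a value below 0.50.

0.50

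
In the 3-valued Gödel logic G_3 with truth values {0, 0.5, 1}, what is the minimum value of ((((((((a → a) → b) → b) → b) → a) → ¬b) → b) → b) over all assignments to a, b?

0.50

The minimum is attained at a = 0.5, b = 0.5:
  (a → a): 0.5 ≤ 0.5, so result = 1
  ((a → a) → b): 1 > 0.5, so result = 0.5
  (((a → a) → b) → b): 0.5 ≤ 0.5, so result = 1
  ((((a → a) → b) → b) → b): 1 > 0.5, so result = 0.5
  (((((a → a) → b) → b) → b) → a): 0.5 ≤ 0.5, so result = 1
  ¬b: Gödel ¬ of 0.5 = 0 (operand ≠ 0)
  ((((((a → a) → b) → b) → b) → a) → ¬b): 1 > 0, so result = 0
  (((((((a → a) → b) → b) → b) → a) → ¬b) → b): 0 ≤ 0.5, so result = 1
  ((((((((a → a) → b) → b) → b) → a) → ¬b) → b) → b): 1 > 0.5, so result = 0.5
Checking all 9 assignments confirms none give a value below 0.50.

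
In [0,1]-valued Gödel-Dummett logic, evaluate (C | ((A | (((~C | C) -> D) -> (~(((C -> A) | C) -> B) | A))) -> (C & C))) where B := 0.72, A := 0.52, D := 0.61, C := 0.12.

~C: Gödel ¬ of 0.12 = 0 (operand ≠ 0)
(~C | C) = max(0, 0.12) = 0.12
((~C | C) -> D): 0.12 ≤ 0.61, so result = 1
(C -> A): 0.12 ≤ 0.52, so result = 1
((C -> A) | C) = max(1, 0.12) = 1
(((C -> A) | C) -> B): 1 > 0.72, so result = 0.72
~(((C -> A) | C) -> B): Gödel ¬ of 0.72 = 0 (operand ≠ 0)
(~(((C -> A) | C) -> B) | A) = max(0, 0.52) = 0.52
(((~C | C) -> D) -> (~(((C -> A) | C) -> B) | A)): 1 > 0.52, so result = 0.52
(A | (((~C | C) -> D) -> (~(((C -> A) | C) -> B) | A))) = max(0.52, 0.52) = 0.52
(C & C) = min(0.12, 0.12) = 0.12
((A | (((~C | C) -> D) -> (~(((C -> A) | C) -> B) | A))) -> (C & C)): 0.52 > 0.12, so result = 0.12
(C | ((A | (((~C | C) -> D) -> (~(((C -> A) | C) -> B) | A))) -> (C & C))) = max(0.12, 0.12) = 0.12

0.12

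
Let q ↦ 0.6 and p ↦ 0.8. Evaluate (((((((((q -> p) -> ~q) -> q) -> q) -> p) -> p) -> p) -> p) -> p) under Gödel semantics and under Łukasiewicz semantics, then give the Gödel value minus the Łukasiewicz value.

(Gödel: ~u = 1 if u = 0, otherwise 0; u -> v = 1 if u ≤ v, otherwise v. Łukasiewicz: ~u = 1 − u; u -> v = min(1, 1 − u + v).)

0.00

Gödel evaluation:
  (q -> p): 0.6 ≤ 0.8, so result = 1
  ~q: Gödel ¬ of 0.6 = 0 (operand ≠ 0)
  ((q -> p) -> ~q): 1 > 0, so result = 0
  (((q -> p) -> ~q) -> q): 0 ≤ 0.6, so result = 1
  ((((q -> p) -> ~q) -> q) -> q): 1 > 0.6, so result = 0.6
  (((((q -> p) -> ~q) -> q) -> q) -> p): 0.6 ≤ 0.8, so result = 1
  ((((((q -> p) -> ~q) -> q) -> q) -> p) -> p): 1 > 0.8, so result = 0.8
  (((((((q -> p) -> ~q) -> q) -> q) -> p) -> p) -> p): 0.8 ≤ 0.8, so result = 1
  ((((((((q -> p) -> ~q) -> q) -> q) -> p) -> p) -> p) -> p): 1 > 0.8, so result = 0.8
  (((((((((q -> p) -> ~q) -> q) -> q) -> p) -> p) -> p) -> p) -> p): 0.8 ≤ 0.8, so result = 1
  Gödel value = 1
Łukasiewicz evaluation:
  (q -> p): min(1, 1 − 0.6 + 0.8) = 1
  ~q: Łukasiewicz ¬ gives 1 − 0.6 = 0.4
  ((q -> p) -> ~q): min(1, 1 − 1 + 0.4) = 0.4
  (((q -> p) -> ~q) -> q): min(1, 1 − 0.4 + 0.6) = 1
  ((((q -> p) -> ~q) -> q) -> q): min(1, 1 − 1 + 0.6) = 0.6
  (((((q -> p) -> ~q) -> q) -> q) -> p): min(1, 1 − 0.6 + 0.8) = 1
  ((((((q -> p) -> ~q) -> q) -> q) -> p) -> p): min(1, 1 − 1 + 0.8) = 0.8
  (((((((q -> p) -> ~q) -> q) -> q) -> p) -> p) -> p): min(1, 1 − 0.8 + 0.8) = 1
  ((((((((q -> p) -> ~q) -> q) -> q) -> p) -> p) -> p) -> p): min(1, 1 − 1 + 0.8) = 0.8
  (((((((((q -> p) -> ~q) -> q) -> q) -> p) -> p) -> p) -> p) -> p): min(1, 1 − 0.8 + 0.8) = 1
  Łukasiewicz value = 1
Difference: 1 − 1 = 0.00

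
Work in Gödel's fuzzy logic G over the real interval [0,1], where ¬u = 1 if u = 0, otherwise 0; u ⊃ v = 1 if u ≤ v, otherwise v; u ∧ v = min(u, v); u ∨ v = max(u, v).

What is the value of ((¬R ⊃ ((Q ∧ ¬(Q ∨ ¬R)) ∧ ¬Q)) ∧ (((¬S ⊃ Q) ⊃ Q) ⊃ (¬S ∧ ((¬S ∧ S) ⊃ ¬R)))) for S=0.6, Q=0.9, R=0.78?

0.00

¬R: Gödel ¬ of 0.78 = 0 (operand ≠ 0)
¬R: Gödel ¬ of 0.78 = 0 (operand ≠ 0)
(Q ∨ ¬R) = max(0.9, 0) = 0.9
¬(Q ∨ ¬R): Gödel ¬ of 0.9 = 0 (operand ≠ 0)
(Q ∧ ¬(Q ∨ ¬R)) = min(0.9, 0) = 0
¬Q: Gödel ¬ of 0.9 = 0 (operand ≠ 0)
((Q ∧ ¬(Q ∨ ¬R)) ∧ ¬Q) = min(0, 0) = 0
(¬R ⊃ ((Q ∧ ¬(Q ∨ ¬R)) ∧ ¬Q)): 0 ≤ 0, so result = 1
¬S: Gödel ¬ of 0.6 = 0 (operand ≠ 0)
(¬S ⊃ Q): 0 ≤ 0.9, so result = 1
((¬S ⊃ Q) ⊃ Q): 1 > 0.9, so result = 0.9
¬S: Gödel ¬ of 0.6 = 0 (operand ≠ 0)
¬S: Gödel ¬ of 0.6 = 0 (operand ≠ 0)
(¬S ∧ S) = min(0, 0.6) = 0
¬R: Gödel ¬ of 0.78 = 0 (operand ≠ 0)
((¬S ∧ S) ⊃ ¬R): 0 ≤ 0, so result = 1
(¬S ∧ ((¬S ∧ S) ⊃ ¬R)) = min(0, 1) = 0
(((¬S ⊃ Q) ⊃ Q) ⊃ (¬S ∧ ((¬S ∧ S) ⊃ ¬R))): 0.9 > 0, so result = 0
((¬R ⊃ ((Q ∧ ¬(Q ∨ ¬R)) ∧ ¬Q)) ∧ (((¬S ⊃ Q) ⊃ Q) ⊃ (¬S ∧ ((¬S ∧ S) ⊃ ¬R)))) = min(1, 0) = 0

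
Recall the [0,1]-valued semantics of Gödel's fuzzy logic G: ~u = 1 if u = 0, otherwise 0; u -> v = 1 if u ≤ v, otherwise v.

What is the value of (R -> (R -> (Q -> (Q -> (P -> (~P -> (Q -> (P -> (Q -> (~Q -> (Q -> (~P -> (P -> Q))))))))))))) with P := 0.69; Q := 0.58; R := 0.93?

~P: Gödel ¬ of 0.69 = 0 (operand ≠ 0)
~Q: Gödel ¬ of 0.58 = 0 (operand ≠ 0)
~P: Gödel ¬ of 0.69 = 0 (operand ≠ 0)
(P -> Q): 0.69 > 0.58, so result = 0.58
(~P -> (P -> Q)): 0 ≤ 0.58, so result = 1
(Q -> (~P -> (P -> Q))): 0.58 ≤ 1, so result = 1
(~Q -> (Q -> (~P -> (P -> Q)))): 0 ≤ 1, so result = 1
(Q -> (~Q -> (Q -> (~P -> (P -> Q))))): 0.58 ≤ 1, so result = 1
(P -> (Q -> (~Q -> (Q -> (~P -> (P -> Q)))))): 0.69 ≤ 1, so result = 1
(Q -> (P -> (Q -> (~Q -> (Q -> (~P -> (P -> Q))))))): 0.58 ≤ 1, so result = 1
(~P -> (Q -> (P -> (Q -> (~Q -> (Q -> (~P -> (P -> Q)))))))): 0 ≤ 1, so result = 1
(P -> (~P -> (Q -> (P -> (Q -> (~Q -> (Q -> (~P -> (P -> Q))))))))): 0.69 ≤ 1, so result = 1
(Q -> (P -> (~P -> (Q -> (P -> (Q -> (~Q -> (Q -> (~P -> (P -> Q)))))))))): 0.58 ≤ 1, so result = 1
(Q -> (Q -> (P -> (~P -> (Q -> (P -> (Q -> (~Q -> (Q -> (~P -> (P -> Q))))))))))): 0.58 ≤ 1, so result = 1
(R -> (Q -> (Q -> (P -> (~P -> (Q -> (P -> (Q -> (~Q -> (Q -> (~P -> (P -> Q)))))))))))): 0.93 ≤ 1, so result = 1
(R -> (R -> (Q -> (Q -> (P -> (~P -> (Q -> (P -> (Q -> (~Q -> (Q -> (~P -> (P -> Q))))))))))))): 0.93 ≤ 1, so result = 1

1.00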